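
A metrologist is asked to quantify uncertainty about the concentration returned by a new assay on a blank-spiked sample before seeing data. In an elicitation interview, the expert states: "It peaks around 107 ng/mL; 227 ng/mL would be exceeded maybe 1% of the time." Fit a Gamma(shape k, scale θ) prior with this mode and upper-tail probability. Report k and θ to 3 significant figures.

k ≈ 9.58, θ ≈ 12.5

Gamma(k,θ) with k>1 has mode (k−1)θ, so θ = 107/(k−1).
Need P(X < 227) = 0.99 with θ tied to k this way. Start at k = 2, θ = 107: P(X<227) ≈ 0.626.
Too low — raise k to concentrate. Iterating converges to k ≈ 9.58.
Then θ = 107/(9.58−1) ≈ 12.5.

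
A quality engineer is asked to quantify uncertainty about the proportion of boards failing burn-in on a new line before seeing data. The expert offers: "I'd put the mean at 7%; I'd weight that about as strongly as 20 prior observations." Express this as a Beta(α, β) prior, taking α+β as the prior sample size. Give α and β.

Under the effective-sample-size interpretation, Beta(α, β) has prior mean α/(α+β) and prior sample size α+β.
So α+β = 20 and α/(α+β) = 0.07, giving α = 0.07·20 = 1.4 and β = 20 − 1.4 = 18.6.

α = 1.4, β = 18.6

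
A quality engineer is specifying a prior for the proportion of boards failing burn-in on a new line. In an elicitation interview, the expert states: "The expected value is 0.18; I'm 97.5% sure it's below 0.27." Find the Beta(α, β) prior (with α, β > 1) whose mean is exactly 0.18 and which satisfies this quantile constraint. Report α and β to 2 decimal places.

With mean 0.18 fixed, write α = 0.18s, β = 0.82s where s = α+β.
Need P(θ < 0.27) = 0.975 under Beta(0.18s, 0.82s). Normal approximation: (q−m)/√(m(1−m)/s) ≈ z_{0.975} = 1.96, so s ≈ 0.18·0.82·(1.96)²/(0.27−0.18)² = 70.0.
At s = 70.0: P(θ<0.27) ≈ 0.966. Adjusting to match 0.975 gives s ≈ 81.27.
So α = 0.18·81.27 ≈ 14.63, β = 0.82·81.27 ≈ 66.64.

α ≈ 14.63, β ≈ 66.64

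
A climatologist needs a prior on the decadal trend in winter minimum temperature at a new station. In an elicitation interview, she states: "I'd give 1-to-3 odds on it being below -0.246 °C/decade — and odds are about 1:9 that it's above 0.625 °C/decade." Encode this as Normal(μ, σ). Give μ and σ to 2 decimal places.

The p-quantile of Normal(μ,σ) is μ + z_p·σ, with z_{0.25} = -0.6745 and z_{0.9} = 1.282.
Eliminate σ: μ = (z₂·x₁ − z₁·x₂)/(z₂ − z₁) = (1.282·-0.246 − (-0.6745)·0.625)/1.956 = 0.05.
Then σ = (x₂ − x₁)/(z₂ − z₁) = (0.625 − -0.246)/1.956 = 0.45.

μ = 0.05, σ = 0.45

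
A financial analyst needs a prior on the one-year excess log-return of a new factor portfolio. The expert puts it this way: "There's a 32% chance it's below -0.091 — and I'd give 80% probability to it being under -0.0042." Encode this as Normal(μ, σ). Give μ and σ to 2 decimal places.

For Normal(μ,σ), the p-quantile is μ + z_p·σ. Here z_{0.32} = -0.4677, z_{0.8} = 0.8416.
So -0.091 = μ − 0.4677σ and -0.0042 = μ + 0.8416σ.
Subtracting: σ = (-0.0042 − -0.091)/(0.8416 − (-0.4677)) = 0.07.
Then μ = -0.091 − (-0.4677)·0.07 = -0.06.

μ = -0.06, σ = 0.07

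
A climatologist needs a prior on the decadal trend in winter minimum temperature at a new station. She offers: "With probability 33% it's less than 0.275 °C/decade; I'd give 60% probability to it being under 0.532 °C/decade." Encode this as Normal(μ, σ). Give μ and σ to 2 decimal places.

For Normal(μ,σ), the p-quantile is μ + z_p·σ. Here z_{0.33} = -0.4399, z_{0.6} = 0.2533.
So 0.275 = μ − 0.4399σ and 0.532 = μ + 0.2533σ.
Subtracting: σ = (0.532 − 0.275)/(0.2533 − (-0.4399)) = 0.37.
Then μ = 0.275 − (-0.4399)·0.37 = 0.44.

μ = 0.44, σ = 0.37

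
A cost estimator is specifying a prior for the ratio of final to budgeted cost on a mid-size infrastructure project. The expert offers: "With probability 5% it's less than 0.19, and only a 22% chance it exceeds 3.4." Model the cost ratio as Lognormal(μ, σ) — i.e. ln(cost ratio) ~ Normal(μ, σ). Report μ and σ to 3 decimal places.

If T ~ Lognormal(μ,σ) then ln T ~ Normal(μ,σ), so the p-quantile of ln T is μ + z_p·σ.
ln(0.19) = -1.661 and ln(3.4) = 1.224; z_{0.05} = -1.645, z_{0.78} = 0.7722.
σ = (1.224 − -1.661)/(0.7722 − (-1.645)) = 1.193.
μ = -1.661 − (-1.645)·1.193 = 0.302.

μ ≈ 0.302, σ ≈ 1.193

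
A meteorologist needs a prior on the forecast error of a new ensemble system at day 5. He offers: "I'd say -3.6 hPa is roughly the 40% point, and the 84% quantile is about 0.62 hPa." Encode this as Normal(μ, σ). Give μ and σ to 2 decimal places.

The p-quantile of Normal(μ,σ) is μ + z_p·σ, with z_{0.4} = -0.2533 and z_{0.84} = 0.9945.
Eliminate σ: μ = (z₂·x₁ − z₁·x₂)/(z₂ − z₁) = (0.9945·-3.6 − (-0.2533)·0.62)/1.248 = -2.74.
Then σ = (x₂ − x₁)/(z₂ − z₁) = (0.62 − -3.6)/1.248 = 3.38.

μ = -2.74, σ = 3.38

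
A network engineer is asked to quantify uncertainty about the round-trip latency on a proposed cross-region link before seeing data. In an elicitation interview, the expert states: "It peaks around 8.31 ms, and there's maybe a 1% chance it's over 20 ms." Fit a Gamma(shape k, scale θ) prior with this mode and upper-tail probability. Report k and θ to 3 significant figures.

k ≈ 7.13, θ ≈ 1.35

Gamma(k,θ) with k>1 has mode (k−1)θ, so θ = 8.31/(k−1).
Need P(X < 20) = 0.99 with θ tied to k this way. Start at k = 2, θ = 8.31: P(X<20) ≈ 0.693.
Too low — raise k to concentrate. Iterating converges to k ≈ 7.13.
Then θ = 8.31/(7.13−1) ≈ 1.35.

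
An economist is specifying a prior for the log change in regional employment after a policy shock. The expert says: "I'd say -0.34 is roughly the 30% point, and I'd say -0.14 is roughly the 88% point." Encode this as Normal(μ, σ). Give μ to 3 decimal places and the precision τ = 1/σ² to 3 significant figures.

For Normal(μ,σ), the p-quantile is μ + z_p·σ. Here z_{0.3} = -0.5244, z_{0.88} = 1.175.
So -0.34 = μ − 0.5244σ and -0.14 = μ + 1.175σ.
Subtracting: σ = (-0.14 − -0.34)/(1.175 − (-0.5244)) = 0.118.
Then μ = -0.34 − (-0.5244)·0.118 = -0.278.
Precision τ = 1/σ² = 1/0.1177² = 72.2.

μ = -0.278, τ = 72.2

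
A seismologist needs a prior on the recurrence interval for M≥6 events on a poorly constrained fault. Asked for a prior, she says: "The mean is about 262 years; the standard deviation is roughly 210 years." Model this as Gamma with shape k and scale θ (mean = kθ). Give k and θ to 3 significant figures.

For Gamma(k, scale θ): mean = kθ, variance = kθ², so CV = 1/√k.
CV = SD/mean = 210/262 = 0.8015, hence k = 1/CV² = 1.56.
Then θ = mean/k = 262/1.56 = 168.

k ≈ 1.56, θ ≈ 168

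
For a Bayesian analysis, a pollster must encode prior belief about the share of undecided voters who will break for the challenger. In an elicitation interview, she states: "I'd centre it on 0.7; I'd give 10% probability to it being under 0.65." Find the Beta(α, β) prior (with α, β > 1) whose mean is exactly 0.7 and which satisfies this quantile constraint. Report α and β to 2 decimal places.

α ≈ 98.60, β ≈ 42.26

With mean 0.7 fixed, write α = 0.7s, β = 0.3s where s = α+β.
Need P(θ < 0.65) = 0.1 under Beta(0.7s, 0.3s). Normal approximation: (q−m)/√(m(1−m)/s) ≈ z_{0.1} = -1.28, so s ≈ 0.7·0.3·(-1.28)²/(0.65−0.7)² = 138.0.
At s = 138.0: P(θ<0.65) ≈ 0.102. Adjusting to match 0.1 gives s ≈ 140.86.
So α = 0.7·140.86 ≈ 98.60, β = 0.3·140.86 ≈ 42.26.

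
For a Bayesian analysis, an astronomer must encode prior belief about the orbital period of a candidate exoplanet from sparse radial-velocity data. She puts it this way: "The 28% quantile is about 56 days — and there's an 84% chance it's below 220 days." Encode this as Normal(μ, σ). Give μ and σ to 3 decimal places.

The p-quantile of Normal(μ,σ) is μ + z_p·σ, with z_{0.28} = -0.5828 and z_{0.84} = 0.9945.
Eliminate σ: μ = (z₂·x₁ − z₁·x₂)/(z₂ − z₁) = (0.9945·56 − (-0.5828)·220)/1.577 = 116.601.
Then σ = (x₂ − x₁)/(z₂ − z₁) = (220 − 56)/1.577 = 103.975.

μ = 116.601, σ = 103.975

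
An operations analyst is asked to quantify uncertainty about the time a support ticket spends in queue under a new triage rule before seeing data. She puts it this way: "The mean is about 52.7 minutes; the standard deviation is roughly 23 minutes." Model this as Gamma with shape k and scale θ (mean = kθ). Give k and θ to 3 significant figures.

k ≈ 5.25, θ ≈ 10

For Gamma(k, scale θ): mean = kθ, variance = kθ², so CV = 1/√k.
CV = SD/mean = 23/52.7 = 0.4364, hence k = 1/CV² = 5.25.
Then θ = mean/k = 52.7/5.25 = 10.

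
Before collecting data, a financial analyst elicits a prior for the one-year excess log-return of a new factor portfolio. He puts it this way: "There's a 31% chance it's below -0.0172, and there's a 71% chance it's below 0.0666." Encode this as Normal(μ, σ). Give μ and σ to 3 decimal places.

μ = 0.022, σ = 0.080

The p-quantile of Normal(μ,σ) is μ + z_p·σ, with z_{0.31} = -0.4959 and z_{0.71} = 0.5534.
Eliminate σ: μ = (z₂·x₁ − z₁·x₂)/(z₂ − z₁) = (0.5534·-0.0172 − (-0.4959)·0.0666)/1.049 = 0.022.
Then σ = (x₂ − x₁)/(z₂ − z₁) = (0.0666 − -0.0172)/1.049 = 0.080.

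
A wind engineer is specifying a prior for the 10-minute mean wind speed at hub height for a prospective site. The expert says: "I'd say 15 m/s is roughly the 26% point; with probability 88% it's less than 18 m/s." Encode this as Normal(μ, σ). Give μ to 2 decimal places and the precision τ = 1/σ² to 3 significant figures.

The p-quantile of Normal(μ,σ) is μ + z_p·σ, with z_{0.26} = -0.6433 and z_{0.88} = 1.175.
Eliminate σ: μ = (z₂·x₁ − z₁·x₂)/(z₂ − z₁) = (1.175·15 − (-0.6433)·18)/1.818 = 16.06.
Then σ = (x₂ − x₁)/(z₂ − z₁) = (18 − 15)/1.818 = 1.65.
Precision τ = 1/σ² = 1/1.65² = 0.367.

μ = 16.06, τ = 0.367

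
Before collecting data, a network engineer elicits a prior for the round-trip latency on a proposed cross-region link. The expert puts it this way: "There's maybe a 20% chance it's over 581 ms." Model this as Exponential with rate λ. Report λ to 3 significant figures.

P(T > 581.0) = e^(−λ·581.0) = 0.2, so λ = −ln(0.2)/581.0 = 0.00277.

λ ≈ 0.00277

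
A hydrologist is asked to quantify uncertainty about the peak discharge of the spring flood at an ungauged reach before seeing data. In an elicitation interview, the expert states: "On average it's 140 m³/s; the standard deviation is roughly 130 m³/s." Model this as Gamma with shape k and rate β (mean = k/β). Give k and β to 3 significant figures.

For Gamma(k, rate β): mean = k/β, variance = k/β², so CV = 1/√k.
CV = SD/mean = 130/140 = 0.9286, hence k = 1/CV² = 1.16.
Then β = k/mean = 1.16/140 = 0.00828.

k ≈ 1.16, β ≈ 0.00828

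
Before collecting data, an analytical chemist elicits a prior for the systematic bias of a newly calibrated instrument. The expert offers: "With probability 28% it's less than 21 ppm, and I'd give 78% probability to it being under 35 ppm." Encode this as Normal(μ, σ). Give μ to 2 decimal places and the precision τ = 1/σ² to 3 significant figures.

The p-quantile of Normal(μ,σ) is μ + z_p·σ, with z_{0.28} = -0.5828 and z_{0.78} = 0.7722.
Eliminate σ: μ = (z₂·x₁ − z₁·x₂)/(z₂ − z₁) = (0.7722·21 − (-0.5828)·35)/1.355 = 27.02.
Then σ = (x₂ − x₁)/(z₂ − z₁) = (35 − 21)/1.355 = 10.33.
Precision τ = 1/σ² = 1/10.33² = 0.00937.

μ = 27.02, τ = 0.00937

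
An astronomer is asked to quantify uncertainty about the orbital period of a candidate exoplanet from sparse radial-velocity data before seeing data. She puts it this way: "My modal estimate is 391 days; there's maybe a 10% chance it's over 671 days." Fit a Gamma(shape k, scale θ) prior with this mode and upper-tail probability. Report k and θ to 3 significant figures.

k ≈ 7.5, θ ≈ 60.2

Gamma(k,θ) with k>1 has mode (k−1)θ, so θ = 391/(k−1).
Need P(X < 671) = 0.9 with θ tied to k this way. Start at k = 2, θ = 391: P(X<671) ≈ 0.512.
Too low — raise k to concentrate. Iterating converges to k ≈ 7.5.
Then θ = 391/(7.5−1) ≈ 60.2.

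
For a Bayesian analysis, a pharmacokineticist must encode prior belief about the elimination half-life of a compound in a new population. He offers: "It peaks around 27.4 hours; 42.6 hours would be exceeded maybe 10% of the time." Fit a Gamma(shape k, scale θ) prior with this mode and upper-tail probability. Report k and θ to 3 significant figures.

k ≈ 10.6, θ ≈ 2.85

Gamma(k,θ) with k>1 has mode (k−1)θ, so θ = 27.4/(k−1).
Need P(X < 42.6) = 0.9 with θ tied to k this way. Start at k = 2, θ = 27.4: P(X<42.6) ≈ 0.460.
Too low — raise k to concentrate. Iterating converges to k ≈ 10.6.
Then θ = 27.4/(10.6−1) ≈ 2.85.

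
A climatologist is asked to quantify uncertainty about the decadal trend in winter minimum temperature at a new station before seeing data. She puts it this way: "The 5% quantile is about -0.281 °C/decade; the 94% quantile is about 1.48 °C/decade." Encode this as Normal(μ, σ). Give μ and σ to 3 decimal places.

For Normal(μ,σ), the p-quantile is μ + z_p·σ. Here z_{0.05} = -1.645, z_{0.94} = 1.555.
So -0.281 = μ − 1.645σ and 1.48 = μ + 1.555σ.
Subtracting: σ = (1.48 − -0.281)/(1.555 − (-1.645)) = 0.550.
Then μ = -0.281 − (-1.645)·0.550 = 0.624.

μ = 0.624, σ = 0.550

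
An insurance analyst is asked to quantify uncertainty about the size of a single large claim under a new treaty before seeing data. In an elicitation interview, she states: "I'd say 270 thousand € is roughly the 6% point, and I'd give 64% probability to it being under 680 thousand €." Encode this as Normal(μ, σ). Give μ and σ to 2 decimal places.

For Normal(μ,σ), the p-quantile is μ + z_p·σ. Here z_{0.06} = -1.555, z_{0.64} = 0.3585.
So 270 = μ − 1.555σ and 680 = μ + 0.3585σ.
Subtracting: σ = (680 − 270)/(0.3585 − (-1.555)) = 214.30.
Then μ = 270 − (-1.555)·214.30 = 603.18.

μ = 603.18, σ = 214.30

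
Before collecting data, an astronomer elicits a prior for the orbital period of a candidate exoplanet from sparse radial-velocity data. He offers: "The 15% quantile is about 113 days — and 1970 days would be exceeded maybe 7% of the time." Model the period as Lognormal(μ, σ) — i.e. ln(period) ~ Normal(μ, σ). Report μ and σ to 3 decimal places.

If T ~ Lognormal(μ,σ) then ln T ~ Normal(μ,σ), so the p-quantile of ln T is μ + z_p·σ.
ln(113) = 4.727 and ln(1970) = 7.586; z_{0.15} = -1.036, z_{0.93} = 1.476.
σ = (7.586 − 4.727)/(1.476 − (-1.036)) = 1.138.
μ = 4.727 − (-1.036)·1.138 = 5.907.

μ ≈ 5.907, σ ≈ 1.138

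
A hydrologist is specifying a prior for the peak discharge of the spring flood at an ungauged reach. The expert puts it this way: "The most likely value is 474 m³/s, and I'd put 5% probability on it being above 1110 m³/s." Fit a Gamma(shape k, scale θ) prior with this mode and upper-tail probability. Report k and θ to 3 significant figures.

Gamma(k,θ) with k>1 has mode (k−1)θ, so θ = 474/(k−1).
Need P(X < 1110) = 0.95 with θ tied to k this way. Start at k = 2, θ = 474: P(X<1110) ≈ 0.679.
Too low — raise k to concentrate. Iterating converges to k ≈ 4.78.
Then θ = 474/(4.78−1) ≈ 125.

k ≈ 4.78, θ ≈ 125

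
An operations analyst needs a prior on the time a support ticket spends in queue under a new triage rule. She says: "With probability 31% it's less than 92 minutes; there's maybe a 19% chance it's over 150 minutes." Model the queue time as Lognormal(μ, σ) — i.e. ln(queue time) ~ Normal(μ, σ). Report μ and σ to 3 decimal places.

If T ~ Lognormal(μ,σ) then ln T ~ Normal(μ,σ), so the p-quantile of ln T is μ + z_p·σ.
ln(92) = 4.522 and ln(150) = 5.011; z_{0.31} = -0.4959, z_{0.81} = 0.8779.
σ = (5.011 − 4.522)/(0.8779 − (-0.4959)) = 0.356.
μ = 4.522 − (-0.4959)·0.356 = 4.698.

μ ≈ 4.698, σ ≈ 0.356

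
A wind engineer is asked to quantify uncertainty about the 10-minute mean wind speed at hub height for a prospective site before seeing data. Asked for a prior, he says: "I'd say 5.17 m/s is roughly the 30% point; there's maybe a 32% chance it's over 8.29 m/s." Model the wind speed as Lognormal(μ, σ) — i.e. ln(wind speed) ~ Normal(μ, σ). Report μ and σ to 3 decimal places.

If T ~ Lognormal(μ,σ) then ln T ~ Normal(μ,σ), so the p-quantile of ln T is μ + z_p·σ.
ln(5.17) = 1.643 and ln(8.29) = 2.115; z_{0.3} = -0.5244, z_{0.68} = 0.4677.
σ = (2.115 − 1.643)/(0.4677 − (-0.5244)) = 0.476.
μ = 1.643 − (-0.5244)·0.476 = 1.892.

μ ≈ 1.892, σ ≈ 0.476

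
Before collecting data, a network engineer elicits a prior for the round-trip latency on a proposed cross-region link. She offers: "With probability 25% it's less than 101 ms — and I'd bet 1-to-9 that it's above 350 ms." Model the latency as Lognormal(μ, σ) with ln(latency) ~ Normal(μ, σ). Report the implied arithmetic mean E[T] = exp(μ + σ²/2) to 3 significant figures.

If T ~ Lognormal(μ,σ) then ln T ~ Normal(μ,σ), so the p-quantile of ln T is μ + z_p·σ.
ln(101) = 4.615 and ln(350) = 5.858; z_{0.25} = -0.6745, z_{0.9} = 1.282.
σ = (5.858 − 4.615)/(1.282 − (-0.6745)) = 0.635.
μ = 4.615 − (-0.6745)·0.635 = 5.044.
E[T] = exp(μ + σ²/2) = exp(5.044 + 0.2018) = 190 ms.

E[T] ≈ 190 ms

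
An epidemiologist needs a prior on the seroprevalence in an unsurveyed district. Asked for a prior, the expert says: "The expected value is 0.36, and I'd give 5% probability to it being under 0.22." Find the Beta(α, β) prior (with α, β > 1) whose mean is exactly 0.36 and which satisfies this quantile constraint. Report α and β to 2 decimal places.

α ≈ 10.22, β ≈ 18.17

With mean 0.36 fixed, write α = 0.36s, β = 0.64s where s = α+β.
Need P(θ < 0.22) = 0.05 under Beta(0.36s, 0.64s). Normal approximation: (q−m)/√(m(1−m)/s) ≈ z_{0.05} = -1.64, so s ≈ 0.36·0.64·(-1.64)²/(0.22−0.36)² = 31.8.
At s = 31.8: P(θ<0.22) ≈ 0.040. Adjusting to match 0.05 gives s ≈ 28.40.
So α = 0.36·28.40 ≈ 10.22, β = 0.64·28.40 ≈ 18.17.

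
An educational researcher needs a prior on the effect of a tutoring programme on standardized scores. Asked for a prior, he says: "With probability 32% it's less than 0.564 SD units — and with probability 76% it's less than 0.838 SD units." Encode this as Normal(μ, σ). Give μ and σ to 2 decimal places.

For Normal(μ,σ), the p-quantile is μ + z_p·σ. Here z_{0.32} = -0.4677, z_{0.76} = 0.7063.
So 0.564 = μ − 0.4677σ and 0.838 = μ + 0.7063σ.
Subtracting: σ = (0.838 − 0.564)/(0.7063 − (-0.4677)) = 0.23.
Then μ = 0.564 − (-0.4677)·0.23 = 0.67.

μ = 0.67, σ = 0.23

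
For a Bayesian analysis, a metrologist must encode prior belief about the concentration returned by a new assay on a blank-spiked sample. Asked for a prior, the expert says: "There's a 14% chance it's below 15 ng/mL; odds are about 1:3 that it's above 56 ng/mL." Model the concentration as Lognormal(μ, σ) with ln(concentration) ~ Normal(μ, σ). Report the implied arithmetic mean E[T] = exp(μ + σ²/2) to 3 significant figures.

If T ~ Lognormal(μ,σ) then ln T ~ Normal(μ,σ), so the p-quantile of ln T is μ + z_p·σ.
ln(15) = 2.708 and ln(56) = 4.025; z_{0.14} = -1.08, z_{0.75} = 0.6745.
σ = (4.025 − 2.708)/(0.6745 − (-1.08)) = 0.751.
μ = 2.708 − (-1.08)·0.751 = 3.519.
E[T] = exp(μ + σ²/2) = exp(3.519 + 0.2818) = 44.7 ng/mL.

E[T] ≈ 44.7 ng/mL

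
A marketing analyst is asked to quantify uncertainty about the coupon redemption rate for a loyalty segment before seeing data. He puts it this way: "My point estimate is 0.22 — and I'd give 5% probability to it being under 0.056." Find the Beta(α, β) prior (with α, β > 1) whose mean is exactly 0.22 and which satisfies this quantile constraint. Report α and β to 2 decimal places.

With mean 0.22 fixed, write α = 0.22s, β = 0.78s where s = α+β.
Need P(θ < 0.056) = 0.05 under Beta(0.22s, 0.78s). Normal approximation: (q−m)/√(m(1−m)/s) ≈ z_{0.05} = -1.64, so s ≈ 0.22·0.78·(-1.64)²/(0.056−0.22)² = 17.3.
At s = 17.3: P(θ<0.056) ≈ 0.016. Adjusting to match 0.05 gives s ≈ 10.96.
So α = 0.22·10.96 ≈ 2.41, β = 0.78·10.96 ≈ 8.55.

α ≈ 2.41, β ≈ 8.55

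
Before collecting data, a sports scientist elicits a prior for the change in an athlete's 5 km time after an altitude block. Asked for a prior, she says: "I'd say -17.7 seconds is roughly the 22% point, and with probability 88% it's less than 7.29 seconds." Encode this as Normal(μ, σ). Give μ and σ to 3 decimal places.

μ = -7.790, σ = 12.834

For Normal(μ,σ), the p-quantile is μ + z_p·σ. Here z_{0.22} = -0.7722, z_{0.88} = 1.175.
So -17.7 = μ − 0.7722σ and 7.29 = μ + 1.175σ.
Subtracting: σ = (7.29 − -17.7)/(1.175 − (-0.7722)) = 12.834.
Then μ = -17.7 − (-0.7722)·12.834 = -7.790.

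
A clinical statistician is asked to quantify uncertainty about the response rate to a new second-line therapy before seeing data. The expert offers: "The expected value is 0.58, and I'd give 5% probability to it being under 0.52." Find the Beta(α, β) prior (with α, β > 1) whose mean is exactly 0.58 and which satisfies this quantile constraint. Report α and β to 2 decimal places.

α ≈ 107.44, β ≈ 77.80

With mean 0.58 fixed, write α = 0.58s, β = 0.42s where s = α+β.
Need P(θ < 0.52) = 0.05 under Beta(0.58s, 0.42s). Normal approximation: (q−m)/√(m(1−m)/s) ≈ z_{0.05} = -1.64, so s ≈ 0.58·0.42·(-1.64)²/(0.52−0.58)² = 183.1.
At s = 183.1: P(θ<0.52) ≈ 0.051. Adjusting to match 0.05 gives s ≈ 185.24.
So α = 0.58·185.24 ≈ 107.44, β = 0.42·185.24 ≈ 77.80.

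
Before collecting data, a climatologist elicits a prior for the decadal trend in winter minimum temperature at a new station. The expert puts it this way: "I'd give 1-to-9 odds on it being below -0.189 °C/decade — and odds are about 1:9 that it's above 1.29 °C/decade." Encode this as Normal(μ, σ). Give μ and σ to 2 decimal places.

The p-quantile of Normal(μ,σ) is μ + z_p·σ, with z_{0.1} = -1.282 and z_{0.9} = 1.282.
Eliminate σ: μ = (z₂·x₁ − z₁·x₂)/(z₂ − z₁) = (1.282·-0.189 − (-1.282)·1.29)/2.563 = 0.55.
Then σ = (x₂ − x₁)/(z₂ − z₁) = (1.29 − -0.189)/2.563 = 0.58.

μ = 0.55, σ = 0.58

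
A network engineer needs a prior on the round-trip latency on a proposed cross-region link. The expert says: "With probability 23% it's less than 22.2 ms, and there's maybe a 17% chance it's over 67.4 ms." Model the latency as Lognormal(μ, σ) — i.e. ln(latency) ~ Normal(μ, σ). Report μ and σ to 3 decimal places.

μ ≈ 3.585, σ ≈ 0.656

If T ~ Lognormal(μ,σ) then ln T ~ Normal(μ,σ), so the p-quantile of ln T is μ + z_p·σ.
ln(22.2) = 3.1 and ln(67.4) = 4.211; z_{0.23} = -0.7388, z_{0.83} = 0.9542.
σ = (4.211 − 3.1)/(0.9542 − (-0.7388)) = 0.656.
μ = 3.1 − (-0.7388)·0.656 = 3.585.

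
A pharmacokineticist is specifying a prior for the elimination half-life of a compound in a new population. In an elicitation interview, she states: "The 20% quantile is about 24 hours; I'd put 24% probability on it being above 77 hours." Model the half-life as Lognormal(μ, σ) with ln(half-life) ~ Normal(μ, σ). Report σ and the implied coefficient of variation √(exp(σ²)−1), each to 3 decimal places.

σ ≈ 0.753, CV ≈ 0.874

If T ~ Lognormal(μ,σ) then ln T ~ Normal(μ,σ), so the p-quantile of ln T is μ + z_p·σ.
ln(24) = 3.178 and ln(77) = 4.344; z_{0.2} = -0.8416, z_{0.76} = 0.7063.
σ = (4.344 − 3.178)/(0.7063 − (-0.8416)) = 0.753.
μ = 3.178 − (-0.8416)·0.753 = 3.812.
CV = √(exp(σ²)−1) = √(exp(0.5672)−1) = 0.874.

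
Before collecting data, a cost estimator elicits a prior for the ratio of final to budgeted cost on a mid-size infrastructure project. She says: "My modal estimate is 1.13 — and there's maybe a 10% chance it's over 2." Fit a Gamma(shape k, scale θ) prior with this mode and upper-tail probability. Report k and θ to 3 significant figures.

Gamma(k,θ) with k>1 has mode (k−1)θ, so θ = 1.13/(k−1).
Need P(X < 2) = 0.9 with θ tied to k this way. Start at k = 2, θ = 1.13: P(X<2) ≈ 0.528.
Too low — raise k to concentrate. Iterating converges to k ≈ 6.83.
Then θ = 1.13/(6.83−1) ≈ 0.194.

k ≈ 6.83, θ ≈ 0.194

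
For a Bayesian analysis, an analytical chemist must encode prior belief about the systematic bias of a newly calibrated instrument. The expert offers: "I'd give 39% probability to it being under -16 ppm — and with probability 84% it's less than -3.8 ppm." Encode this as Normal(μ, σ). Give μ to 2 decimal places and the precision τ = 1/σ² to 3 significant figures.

The p-quantile of Normal(μ,σ) is μ + z_p·σ, with z_{0.39} = -0.2793 and z_{0.84} = 0.9945.
Eliminate σ: μ = (z₂·x₁ − z₁·x₂)/(z₂ − z₁) = (0.9945·-16 − (-0.2793)·-3.8)/1.274 = -13.32.
Then σ = (x₂ − x₁)/(z₂ − z₁) = (-3.8 − -16)/1.274 = 9.58.
Precision τ = 1/σ² = 1/9.578² = 0.0109.

μ = -13.32, τ = 0.0109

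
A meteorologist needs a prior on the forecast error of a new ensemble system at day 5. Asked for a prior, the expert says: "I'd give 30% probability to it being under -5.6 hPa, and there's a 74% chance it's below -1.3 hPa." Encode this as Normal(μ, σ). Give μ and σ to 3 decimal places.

μ = -3.669, σ = 3.682

The p-quantile of Normal(μ,σ) is μ + z_p·σ, with z_{0.3} = -0.5244 and z_{0.74} = 0.6433.
Eliminate σ: μ = (z₂·x₁ − z₁·x₂)/(z₂ − z₁) = (0.6433·-5.6 − (-0.5244)·-1.3)/1.168 = -3.669.
Then σ = (x₂ − x₁)/(z₂ − z₁) = (-1.3 − -5.6)/1.168 = 3.682.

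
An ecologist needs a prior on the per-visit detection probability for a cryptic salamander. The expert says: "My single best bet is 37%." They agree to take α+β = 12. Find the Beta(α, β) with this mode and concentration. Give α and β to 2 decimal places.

For α,β > 1 the Beta mode is (α−1)/(α+β−2). With α+β = 12, the mode is (α−1)/10.
Set (α−1)/10 = 0.37 → α = 1 + 0.37·10 = 4.70.
β = 12 − α = 7.30.

α = 4.70, β = 7.30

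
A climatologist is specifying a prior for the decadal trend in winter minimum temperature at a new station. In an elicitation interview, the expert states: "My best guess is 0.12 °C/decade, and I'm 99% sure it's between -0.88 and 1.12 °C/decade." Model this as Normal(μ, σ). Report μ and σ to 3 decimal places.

A symmetric 99% interval runs μ ± z·σ with z = 2.576.
Half-width = 1, so σ = 1/2.576 = 0.388.
μ is the stated best guess, 0.120.

μ = 0.120, σ = 0.388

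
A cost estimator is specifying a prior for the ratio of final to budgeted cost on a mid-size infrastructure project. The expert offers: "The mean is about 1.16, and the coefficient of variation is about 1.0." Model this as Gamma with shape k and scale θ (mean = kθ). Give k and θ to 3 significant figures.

For Gamma(k, scale θ): mean = kθ, variance = kθ², so CV = 1/√k.
CV = 1.0, hence k = 1/CV² = 1.
Then θ = mean/k = 1.16/1 = 1.16.

k ≈ 1, θ ≈ 1.16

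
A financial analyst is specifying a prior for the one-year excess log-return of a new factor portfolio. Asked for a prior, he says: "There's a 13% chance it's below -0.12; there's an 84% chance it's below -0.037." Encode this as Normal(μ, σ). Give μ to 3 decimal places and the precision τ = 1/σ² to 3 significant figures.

μ = -0.076, τ = 653

The p-quantile of Normal(μ,σ) is μ + z_p·σ, with z_{0.13} = -1.126 and z_{0.84} = 0.9945.
Eliminate σ: μ = (z₂·x₁ − z₁·x₂)/(z₂ − z₁) = (0.9945·-0.12 − (-1.126)·-0.037)/2.121 = -0.076.
Then σ = (x₂ − x₁)/(z₂ − z₁) = (-0.037 − -0.12)/2.121 = 0.039.
Precision τ = 1/σ² = 1/0.03914² = 653.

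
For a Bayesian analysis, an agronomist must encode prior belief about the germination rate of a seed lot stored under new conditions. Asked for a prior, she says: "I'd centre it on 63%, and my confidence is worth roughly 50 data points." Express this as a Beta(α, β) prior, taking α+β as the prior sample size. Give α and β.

Under the effective-sample-size interpretation, Beta(α, β) has prior mean α/(α+β) and prior sample size α+β.
So α+β = 50 and α/(α+β) = 0.63, giving α = 0.63·50 = 31.5 and β = 50 − 31.5 = 18.5.

α = 31.5, β = 18.5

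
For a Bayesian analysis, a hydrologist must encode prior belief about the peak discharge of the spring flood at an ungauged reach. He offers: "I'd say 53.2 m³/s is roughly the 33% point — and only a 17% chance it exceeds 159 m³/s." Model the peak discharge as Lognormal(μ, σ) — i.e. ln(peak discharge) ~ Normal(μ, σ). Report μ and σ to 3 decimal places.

If T ~ Lognormal(μ,σ) then ln T ~ Normal(μ,σ), so the p-quantile of ln T is μ + z_p·σ.
ln(53.2) = 3.974 and ln(159) = 5.069; z_{0.33} = -0.4399, z_{0.83} = 0.9542.
σ = (5.069 − 3.974)/(0.9542 − (-0.4399)) = 0.785.
μ = 3.974 − (-0.4399)·0.785 = 4.320.

μ ≈ 4.320, σ ≈ 0.785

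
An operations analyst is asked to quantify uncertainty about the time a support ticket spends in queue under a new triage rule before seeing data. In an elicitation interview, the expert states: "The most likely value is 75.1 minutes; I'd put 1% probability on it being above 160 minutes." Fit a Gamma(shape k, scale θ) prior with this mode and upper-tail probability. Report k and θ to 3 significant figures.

k ≈ 9.48, θ ≈ 8.85

Gamma(k,θ) with k>1 has mode (k−1)θ, so θ = 75.1/(k−1).
Need P(X < 160) = 0.99 with θ tied to k this way. Start at k = 2, θ = 75.1: P(X<160) ≈ 0.628.
Too low — raise k to concentrate. Iterating converges to k ≈ 9.48.
Then θ = 75.1/(9.48−1) ≈ 8.85.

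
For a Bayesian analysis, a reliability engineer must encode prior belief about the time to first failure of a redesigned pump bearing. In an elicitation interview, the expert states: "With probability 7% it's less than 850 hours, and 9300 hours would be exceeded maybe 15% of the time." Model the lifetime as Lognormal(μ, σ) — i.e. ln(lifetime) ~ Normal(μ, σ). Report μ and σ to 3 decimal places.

If T ~ Lognormal(μ,σ) then ln T ~ Normal(μ,σ), so the p-quantile of ln T is μ + z_p·σ.
ln(850) = 6.745 and ln(9300) = 9.138; z_{0.07} = -1.476, z_{0.85} = 1.036.
σ = (9.138 − 6.745)/(1.036 − (-1.476)) = 0.952.
μ = 6.745 − (-1.476)·0.952 = 8.151.

μ ≈ 8.151, σ ≈ 0.952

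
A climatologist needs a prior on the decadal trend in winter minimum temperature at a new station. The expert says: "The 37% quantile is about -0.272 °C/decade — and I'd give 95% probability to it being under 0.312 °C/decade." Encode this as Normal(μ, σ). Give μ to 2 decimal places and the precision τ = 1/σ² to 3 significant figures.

For Normal(μ,σ), the p-quantile is μ + z_p·σ. Here z_{0.37} = -0.3319, z_{0.95} = 1.645.
So -0.272 = μ − 0.3319σ and 0.312 = μ + 1.645σ.
Subtracting: σ = (0.312 − -0.272)/(1.645 − (-0.3319)) = 0.30.
Then μ = -0.272 − (-0.3319)·0.30 = -0.17.
Precision τ = 1/σ² = 1/0.2954² = 11.5.

μ = -0.17, τ = 11.5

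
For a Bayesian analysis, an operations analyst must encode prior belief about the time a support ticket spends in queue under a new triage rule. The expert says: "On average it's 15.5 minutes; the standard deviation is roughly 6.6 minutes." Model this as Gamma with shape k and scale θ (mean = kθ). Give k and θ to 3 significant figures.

k ≈ 5.52, θ ≈ 2.81

For Gamma(k, scale θ): mean = kθ, variance = kθ², so CV = 1/√k.
CV = SD/mean = 6.6/15.5 = 0.4258, hence k = 1/CV² = 5.52.
Then θ = mean/k = 15.5/5.52 = 2.81.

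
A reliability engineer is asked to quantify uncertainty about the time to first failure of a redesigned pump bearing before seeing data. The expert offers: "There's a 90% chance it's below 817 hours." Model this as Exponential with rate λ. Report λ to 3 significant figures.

P(T < 817.0) = 1 − e^(−λ·817.0) = 0.9, so λ = −ln(1−0.9)/817.0 = −ln(0.1)/817.0 = 0.00282.

λ ≈ 0.00282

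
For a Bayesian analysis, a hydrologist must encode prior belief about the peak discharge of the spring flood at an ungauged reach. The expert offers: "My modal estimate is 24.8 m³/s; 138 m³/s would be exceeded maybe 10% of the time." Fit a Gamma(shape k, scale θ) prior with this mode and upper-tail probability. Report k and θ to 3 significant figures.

Gamma(k,θ) with k>1 has mode (k−1)θ, so θ = 24.8/(k−1).
Need P(X < 138) = 0.9 with θ tied to k this way. Start at k = 2, θ = 24.8: P(X<138) ≈ 0.975.
Too high — lower k to spread out. Iterating converges to k ≈ 1.59.
Then θ = 24.8/(1.59−1) ≈ 42.3.

k ≈ 1.59, θ ≈ 42.3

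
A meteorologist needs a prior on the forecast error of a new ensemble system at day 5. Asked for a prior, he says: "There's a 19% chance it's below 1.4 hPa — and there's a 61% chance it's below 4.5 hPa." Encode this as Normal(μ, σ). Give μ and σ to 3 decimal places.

The p-quantile of Normal(μ,σ) is μ + z_p·σ, with z_{0.19} = -0.8779 and z_{0.61} = 0.2793.
Eliminate σ: μ = (z₂·x₁ − z₁·x₂)/(z₂ − z₁) = (0.2793·1.4 − (-0.8779)·4.5)/1.157 = 3.752.
Then σ = (x₂ − x₁)/(z₂ − z₁) = (4.5 − 1.4)/1.157 = 2.679.

μ = 3.752, σ = 2.679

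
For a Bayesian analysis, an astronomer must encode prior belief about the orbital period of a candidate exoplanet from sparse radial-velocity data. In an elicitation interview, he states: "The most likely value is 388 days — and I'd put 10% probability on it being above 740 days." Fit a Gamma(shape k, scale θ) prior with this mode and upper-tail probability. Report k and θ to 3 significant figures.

Gamma(k,θ) with k>1 has mode (k−1)θ, so θ = 388/(k−1).
Need P(X < 740) = 0.9 with θ tied to k this way. Start at k = 2, θ = 388: P(X<740) ≈ 0.568.
Too low — raise k to concentrate. Iterating converges to k ≈ 5.59.
Then θ = 388/(5.59−1) ≈ 84.6.

k ≈ 5.59, θ ≈ 84.6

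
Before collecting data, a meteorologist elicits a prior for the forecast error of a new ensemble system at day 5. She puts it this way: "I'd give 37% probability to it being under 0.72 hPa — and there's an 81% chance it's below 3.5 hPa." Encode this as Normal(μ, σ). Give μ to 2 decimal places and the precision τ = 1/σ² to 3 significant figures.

For Normal(μ,σ), the p-quantile is μ + z_p·σ. Here z_{0.37} = -0.3319, z_{0.81} = 0.8779.
So 0.72 = μ − 0.3319σ and 3.5 = μ + 0.8779σ.
Subtracting: σ = (3.5 − 0.72)/(0.8779 − (-0.3319)) = 2.30.
Then μ = 0.72 − (-0.3319)·2.30 = 1.48.
Precision τ = 1/σ² = 1/2.298² = 0.189.

μ = 1.48, τ = 0.189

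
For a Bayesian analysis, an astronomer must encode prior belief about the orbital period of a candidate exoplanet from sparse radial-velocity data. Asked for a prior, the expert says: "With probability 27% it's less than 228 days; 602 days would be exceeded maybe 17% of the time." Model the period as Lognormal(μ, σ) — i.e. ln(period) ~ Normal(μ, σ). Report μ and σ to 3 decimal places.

If T ~ Lognormal(μ,σ) then ln T ~ Normal(μ,σ), so the p-quantile of ln T is μ + z_p·σ.
ln(228) = 5.429 and ln(602) = 6.4; z_{0.27} = -0.6128, z_{0.83} = 0.9542.
σ = (6.4 − 5.429)/(0.9542 − (-0.6128)) = 0.620.
μ = 5.429 − (-0.6128)·0.620 = 5.809.

μ ≈ 5.809, σ ≈ 0.620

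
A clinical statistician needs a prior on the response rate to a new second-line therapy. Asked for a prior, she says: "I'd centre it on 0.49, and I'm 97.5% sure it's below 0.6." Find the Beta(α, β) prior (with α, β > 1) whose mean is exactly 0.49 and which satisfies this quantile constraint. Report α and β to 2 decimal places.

α ≈ 38.34, β ≈ 39.91

With mean 0.49 fixed, write α = 0.49s, β = 0.51s where s = α+β.
Need P(θ < 0.6) = 0.975 under Beta(0.49s, 0.51s). Normal approximation: (q−m)/√(m(1−m)/s) ≈ z_{0.975} = 1.96, so s ≈ 0.49·0.51·(1.96)²/(0.6−0.49)² = 79.3.
At s = 79.3: P(θ<0.6) ≈ 0.976. Adjusting to match 0.975 gives s ≈ 78.25.
So α = 0.49·78.25 ≈ 38.34, β = 0.51·78.25 ≈ 39.91.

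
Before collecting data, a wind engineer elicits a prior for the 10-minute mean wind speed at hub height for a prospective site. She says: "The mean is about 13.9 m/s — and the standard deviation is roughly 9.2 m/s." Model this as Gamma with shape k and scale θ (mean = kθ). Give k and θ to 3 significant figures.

k ≈ 2.28, θ ≈ 6.09

For Gamma(k, scale θ): mean = kθ, variance = kθ², so CV = 1/√k.
CV = SD/mean = 9.2/13.9 = 0.6619, hence k = 1/CV² = 2.28.
Then θ = mean/k = 13.9/2.28 = 6.09.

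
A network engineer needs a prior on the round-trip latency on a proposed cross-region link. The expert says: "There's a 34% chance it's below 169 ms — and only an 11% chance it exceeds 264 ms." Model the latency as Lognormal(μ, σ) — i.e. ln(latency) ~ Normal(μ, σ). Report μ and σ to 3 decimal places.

μ ≈ 5.242, σ ≈ 0.272

If T ~ Lognormal(μ,σ) then ln T ~ Normal(μ,σ), so the p-quantile of ln T is μ + z_p·σ.
ln(169) = 5.13 and ln(264) = 5.576; z_{0.34} = -0.4125, z_{0.89} = 1.227.
σ = (5.576 − 5.13)/(1.227 − (-0.4125)) = 0.272.
μ = 5.13 − (-0.4125)·0.272 = 5.242.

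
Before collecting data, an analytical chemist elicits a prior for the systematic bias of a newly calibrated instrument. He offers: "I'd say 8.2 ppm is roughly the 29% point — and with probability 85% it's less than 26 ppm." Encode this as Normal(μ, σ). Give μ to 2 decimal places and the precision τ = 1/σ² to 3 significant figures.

μ = 14.40, τ = 0.00798

For Normal(μ,σ), the p-quantile is μ + z_p·σ. Here z_{0.29} = -0.5534, z_{0.85} = 1.036.
So 8.2 = μ − 0.5534σ and 26 = μ + 1.036σ.
Subtracting: σ = (26 − 8.2)/(1.036 − (-0.5534)) = 11.20.
Then μ = 8.2 − (-0.5534)·11.20 = 14.40.
Precision τ = 1/σ² = 1/11.2² = 0.00798.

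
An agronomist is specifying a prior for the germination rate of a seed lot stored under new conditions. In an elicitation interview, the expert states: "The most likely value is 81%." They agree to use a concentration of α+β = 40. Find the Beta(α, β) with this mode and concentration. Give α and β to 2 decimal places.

α = 31.78, β = 8.22

For α,β > 1 the Beta mode is (α−1)/(α+β−2). With α+β = 40, the mode is (α−1)/38.
Set (α−1)/38 = 0.81 → α = 1 + 0.81·38 = 31.78.
β = 40 − α = 8.22.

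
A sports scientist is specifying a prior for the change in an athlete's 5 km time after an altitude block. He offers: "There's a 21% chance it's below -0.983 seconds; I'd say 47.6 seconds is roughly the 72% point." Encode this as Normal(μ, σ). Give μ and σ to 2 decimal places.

For Normal(μ,σ), the p-quantile is μ + z_p·σ. Here z_{0.21} = -0.8064, z_{0.72} = 0.5828.
So -0.983 = μ − 0.8064σ and 47.6 = μ + 0.5828σ.
Subtracting: σ = (47.6 − -0.983)/(0.5828 − (-0.8064)) = 34.97.
Then μ = -0.983 − (-0.8064)·34.97 = 27.22.

μ = 27.22, σ = 34.97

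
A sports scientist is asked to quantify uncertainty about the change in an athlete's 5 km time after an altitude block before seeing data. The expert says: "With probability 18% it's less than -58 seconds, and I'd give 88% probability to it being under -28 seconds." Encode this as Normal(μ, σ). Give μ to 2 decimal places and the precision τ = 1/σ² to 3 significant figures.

μ = -44.86, τ = 0.00486

For Normal(μ,σ), the p-quantile is μ + z_p·σ. Here z_{0.18} = -0.9154, z_{0.88} = 1.175.
So -58 = μ − 0.9154σ and -28 = μ + 1.175σ.
Subtracting: σ = (-28 − -58)/(1.175 − (-0.9154)) = 14.35.
Then μ = -58 − (-0.9154)·14.35 = -44.86.
Precision τ = 1/σ² = 1/14.35² = 0.00486.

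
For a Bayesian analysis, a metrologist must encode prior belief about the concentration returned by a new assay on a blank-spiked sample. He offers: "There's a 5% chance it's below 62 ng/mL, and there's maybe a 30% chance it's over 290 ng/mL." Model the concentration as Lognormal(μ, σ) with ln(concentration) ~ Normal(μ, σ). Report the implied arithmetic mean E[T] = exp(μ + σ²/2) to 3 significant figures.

E[T] ≈ 257 ng/mL

If T ~ Lognormal(μ,σ) then ln T ~ Normal(μ,σ), so the p-quantile of ln T is μ + z_p·σ.
ln(62) = 4.127 and ln(290) = 5.67; z_{0.05} = -1.645, z_{0.7} = 0.5244.
σ = (5.67 − 4.127)/(0.5244 − (-1.645)) = 0.711.
μ = 4.127 − (-1.645)·0.711 = 5.297.
E[T] = exp(μ + σ²/2) = exp(5.297 + 0.2529) = 257 ng/mL.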